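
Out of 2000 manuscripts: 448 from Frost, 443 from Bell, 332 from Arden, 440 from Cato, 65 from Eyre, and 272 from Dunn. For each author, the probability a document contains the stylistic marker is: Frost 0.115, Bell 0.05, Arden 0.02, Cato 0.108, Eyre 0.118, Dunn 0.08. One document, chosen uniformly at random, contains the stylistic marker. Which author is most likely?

Frost

Compute prior × likelihood for every hypothesis:
  Frost: 0.224 × 0.115 = 0.02576
  Bell: 0.2215 × 0.05 = 0.011075
  Arden: 0.166 × 0.02 = 0.00332
  Cato: 0.22 × 0.108 = 0.02376
  Eyre: 0.0325 × 0.118 = 0.003835
  Dunn: 0.136 × 0.08 = 0.01088
Sum = 0.07863.
Largest term belongs to Frost, so Frost is most probable.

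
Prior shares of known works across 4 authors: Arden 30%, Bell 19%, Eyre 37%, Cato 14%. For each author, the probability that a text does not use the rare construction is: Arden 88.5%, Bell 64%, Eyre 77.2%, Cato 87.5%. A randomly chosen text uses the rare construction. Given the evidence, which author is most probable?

Taking complements, P(rare-form | each) = Arden 0.115, Bell 0.36, Eyre 0.228, Cato 0.125.
Compute prior × likelihood for every hypothesis:
  Arden: 0.3 × 0.115 = 0.0345
  Bell: 0.19 × 0.36 = 0.0684
  Eyre: 0.37 × 0.228 = 0.08436
  Cato: 0.14 × 0.125 = 0.0175
Sum = 0.20476.
Largest term belongs to Eyre, so Eyre is most probable.

Eyre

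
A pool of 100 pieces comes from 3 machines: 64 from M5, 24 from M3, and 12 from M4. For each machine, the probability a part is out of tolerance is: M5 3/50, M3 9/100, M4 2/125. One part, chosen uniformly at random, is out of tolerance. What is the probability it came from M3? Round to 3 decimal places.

0.349

Unnormalized posteriors (prior × likelihood):
  M5: 0.64 × 0.06 = 0.0384
  M3: 0.24 × 0.09 = 0.0216
  M4: 0.12 × 0.016 = 0.00192
Normalizing constant = 0.06192.
P(M3 | evidence) = 0.0216 / 0.06192 ≈ 0.349.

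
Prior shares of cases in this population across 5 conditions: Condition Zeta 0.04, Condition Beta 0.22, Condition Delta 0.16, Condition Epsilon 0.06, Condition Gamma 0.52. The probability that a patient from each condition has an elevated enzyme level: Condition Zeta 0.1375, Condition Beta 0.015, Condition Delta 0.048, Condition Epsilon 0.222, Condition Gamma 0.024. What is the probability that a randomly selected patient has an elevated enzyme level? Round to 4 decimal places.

0.0423

Unnormalized posteriors (prior × likelihood):
  Condition Zeta: 0.04 × 0.1375 = 0.0055
  Condition Beta: 0.22 × 0.015 = 0.0033
  Condition Delta: 0.16 × 0.048 = 0.00768
  Condition Epsilon: 0.06 × 0.222 = 0.01332
  Condition Gamma: 0.52 × 0.024 = 0.01248
P(elevated) = 0.0055 + 0.0033 + 0.00768 + 0.01332 + 0.01248 = 0.04228 → 0.0423.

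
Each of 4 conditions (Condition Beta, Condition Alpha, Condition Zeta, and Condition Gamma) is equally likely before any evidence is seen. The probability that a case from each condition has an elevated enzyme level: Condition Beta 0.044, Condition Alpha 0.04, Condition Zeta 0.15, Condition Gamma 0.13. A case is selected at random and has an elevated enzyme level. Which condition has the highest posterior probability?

With a uniform prior (1/4 each), posterior ∝ likelihood:
  Condition Beta: 0.044
  Condition Alpha: 0.04
  Condition Zeta: 0.15
  Condition Gamma: 0.13
Total = 0.364.
Largest term belongs to Condition Zeta, so Condition Zeta is most probable.

Condition Zeta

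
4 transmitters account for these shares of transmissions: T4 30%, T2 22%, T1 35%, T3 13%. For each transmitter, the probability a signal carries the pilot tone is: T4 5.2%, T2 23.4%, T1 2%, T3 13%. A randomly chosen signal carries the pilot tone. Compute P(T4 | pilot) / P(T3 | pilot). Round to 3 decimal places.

0.923

Prior × likelihood for each hypothesis:
  T4: 0.3 × 0.052 = 0.0156
  T2: 0.22 × 0.234 = 0.05148
  T1: 0.35 × 0.02 = 0.007
  T3: 0.13 × 0.13 = 0.0169
Total = 0.09098.
The ratio is 0.0156 / 0.0169 (the normalizer cancels) = 0.923.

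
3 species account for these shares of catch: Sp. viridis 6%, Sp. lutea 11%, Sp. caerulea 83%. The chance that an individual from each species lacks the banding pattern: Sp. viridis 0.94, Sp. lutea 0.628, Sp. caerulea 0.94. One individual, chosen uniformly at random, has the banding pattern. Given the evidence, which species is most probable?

Taking complements, P(banded | each) = Sp. viridis 0.06, Sp. lutea 0.372, Sp. caerulea 0.06.
Prior × likelihood for each hypothesis:
  Sp. viridis: 0.06 × 0.06 = 0.0036
  Sp. lutea: 0.11 × 0.372 = 0.04092
  Sp. caerulea: 0.83 × 0.06 = 0.0498
Normalizing constant = 0.09432.
Largest term belongs to Sp. caerulea, so Sp. caerulea is most probable.

Sp. caerulea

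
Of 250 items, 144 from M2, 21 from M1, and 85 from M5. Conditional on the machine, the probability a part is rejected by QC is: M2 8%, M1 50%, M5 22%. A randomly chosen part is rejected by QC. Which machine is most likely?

Compute prior × likelihood for every hypothesis:
  M2: 0.576 × 0.08 = 0.04608
  M1: 0.084 × 0.5 = 0.042
  M5: 0.34 × 0.22 = 0.0748
Normalizing constant = 0.16288.
Largest term belongs to M5, so M5 is most probable.

M5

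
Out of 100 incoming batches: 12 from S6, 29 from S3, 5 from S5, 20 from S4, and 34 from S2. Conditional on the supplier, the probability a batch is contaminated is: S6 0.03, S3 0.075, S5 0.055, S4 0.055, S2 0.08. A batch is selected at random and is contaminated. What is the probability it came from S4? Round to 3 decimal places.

0.166

Prior × likelihood for each hypothesis:
  S6: 0.12 × 0.03 = 0.0036
  S3: 0.29 × 0.075 = 0.02175
  S5: 0.05 × 0.055 = 0.00275
  S4: 0.2 × 0.055 = 0.011
  S2: 0.34 × 0.08 = 0.0272
Total = 0.0663.
P(S4 | evidence) = 0.011 / 0.0663 ≈ 0.166.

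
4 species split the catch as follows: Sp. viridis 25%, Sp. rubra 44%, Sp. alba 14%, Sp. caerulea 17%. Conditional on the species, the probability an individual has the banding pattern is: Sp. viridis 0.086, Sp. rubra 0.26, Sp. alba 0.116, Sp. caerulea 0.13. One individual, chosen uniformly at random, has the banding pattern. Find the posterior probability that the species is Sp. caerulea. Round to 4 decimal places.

Unnormalized posteriors (prior × likelihood):
  Sp. viridis: 0.25 × 0.086 = 0.0215
  Sp. rubra: 0.44 × 0.26 = 0.1144
  Sp. alba: 0.14 × 0.116 = 0.01624
  Sp. caerulea: 0.17 × 0.13 = 0.0221
Sum = 0.17424.
P(Sp. caerulea | evidence) = 0.0221 / 0.17424 ≈ 0.1268.

0.1268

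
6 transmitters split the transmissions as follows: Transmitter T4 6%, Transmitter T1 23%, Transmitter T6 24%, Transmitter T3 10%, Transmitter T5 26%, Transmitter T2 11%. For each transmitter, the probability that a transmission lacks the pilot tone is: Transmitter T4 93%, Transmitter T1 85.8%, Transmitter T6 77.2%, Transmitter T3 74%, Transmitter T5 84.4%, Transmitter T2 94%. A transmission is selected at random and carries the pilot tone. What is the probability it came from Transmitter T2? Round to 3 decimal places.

Taking complements, P(pilot | each) = Transmitter T4 0.07, Transmitter T1 0.142, Transmitter T6 0.228, Transmitter T3 0.26, Transmitter T5 0.156, Transmitter T2 0.06.
Prior × likelihood for each hypothesis:
  Transmitter T4: 0.06 × 0.07 = 0.0042
  Transmitter T1: 0.23 × 0.142 = 0.03266
  Transmitter T6: 0.24 × 0.228 = 0.05472
  Transmitter T3: 0.1 × 0.26 = 0.026
  Transmitter T5: 0.26 × 0.156 = 0.04056
  Transmitter T2: 0.11 × 0.06 = 0.0066
Total = 0.16474.
P(Transmitter T2 | evidence) = 0.0066 / 0.16474 ≈ 0.040.

0.040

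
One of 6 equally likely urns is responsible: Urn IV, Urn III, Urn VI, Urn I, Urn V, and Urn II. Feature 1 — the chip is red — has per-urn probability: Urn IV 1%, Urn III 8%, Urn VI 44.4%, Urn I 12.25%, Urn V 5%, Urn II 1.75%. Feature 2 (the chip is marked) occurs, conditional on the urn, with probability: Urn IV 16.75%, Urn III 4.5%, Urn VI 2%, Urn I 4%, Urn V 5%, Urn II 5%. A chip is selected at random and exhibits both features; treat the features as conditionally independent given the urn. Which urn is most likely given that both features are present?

With a uniform prior (1/6 each), posterior ∝ likelihood:
  Urn IV: 0.01 × 0.1675 = 0.001675
  Urn III: 0.08 × 0.045 = 0.0036
  Urn VI: 0.444 × 0.02 = 0.00888
  Urn I: 0.1225 × 0.04 = 0.0049
  Urn V: 0.05 × 0.05 = 0.0025
  Urn II: 0.0175 × 0.05 = 0.000875
Sum = 0.02243.
Largest term belongs to Urn VI, so Urn VI is most probable.

Urn VI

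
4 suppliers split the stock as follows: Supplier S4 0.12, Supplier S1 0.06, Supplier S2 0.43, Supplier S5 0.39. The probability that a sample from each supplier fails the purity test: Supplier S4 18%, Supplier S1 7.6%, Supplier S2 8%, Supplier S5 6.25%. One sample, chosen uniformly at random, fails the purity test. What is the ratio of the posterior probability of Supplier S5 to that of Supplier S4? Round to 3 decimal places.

Unnormalized posteriors (prior × likelihood):
  Supplier S4: 0.12 × 0.18 = 0.0216
  Supplier S1: 0.06 × 0.076 = 0.00456
  Supplier S2: 0.43 × 0.08 = 0.0344
  Supplier S5: 0.39 × 0.0625 = 0.024375
Total = 0.084935.
The ratio is 0.024375 / 0.0216 (the normalizer cancels) = 1.128.

1.128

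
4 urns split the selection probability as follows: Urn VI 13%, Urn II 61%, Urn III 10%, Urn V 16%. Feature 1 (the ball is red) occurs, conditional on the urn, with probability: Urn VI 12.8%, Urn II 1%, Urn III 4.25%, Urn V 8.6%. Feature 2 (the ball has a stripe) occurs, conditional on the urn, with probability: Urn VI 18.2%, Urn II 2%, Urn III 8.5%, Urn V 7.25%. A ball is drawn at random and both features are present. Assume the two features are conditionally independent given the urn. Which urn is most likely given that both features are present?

Compute prior × likelihood for every hypothesis:
  Urn VI: 0.13 × 0.128 × 0.182 = 0.00302848
  Urn II: 0.61 × 0.01 × 0.02 = 0.000122
  Urn III: 0.1 × 0.0425 × 0.085 = 0.00036125
  Urn V: 0.16 × 0.086 × 0.0725 = 0.0009976
Normalizing constant = 0.00450933.
Largest term belongs to Urn VI, so Urn VI is most probable.

Urn VI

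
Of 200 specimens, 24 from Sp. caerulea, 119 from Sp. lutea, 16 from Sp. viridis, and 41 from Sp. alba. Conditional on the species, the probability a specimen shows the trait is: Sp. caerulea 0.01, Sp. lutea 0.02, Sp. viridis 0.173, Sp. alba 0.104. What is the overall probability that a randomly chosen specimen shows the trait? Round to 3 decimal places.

Unnormalized posteriors (prior × likelihood):
  Sp. caerulea: 0.12 × 0.01 = 0.0012
  Sp. lutea: 0.595 × 0.02 = 0.0119
  Sp. viridis: 0.08 × 0.173 = 0.01384
  Sp. alba: 0.205 × 0.104 = 0.02132
P(trait) = 0.0012 + 0.0119 + 0.01384 + 0.02132 = 0.04826 → 0.048.

0.048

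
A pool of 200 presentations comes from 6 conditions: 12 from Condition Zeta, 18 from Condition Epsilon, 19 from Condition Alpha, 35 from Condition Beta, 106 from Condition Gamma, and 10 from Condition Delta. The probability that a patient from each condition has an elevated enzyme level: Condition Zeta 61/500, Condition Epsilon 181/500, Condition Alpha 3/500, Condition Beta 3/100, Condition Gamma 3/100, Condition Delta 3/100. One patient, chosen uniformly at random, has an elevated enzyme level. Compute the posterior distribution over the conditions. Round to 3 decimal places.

Compute prior × likelihood for every hypothesis:
  Condition Zeta: 0.06 × 0.122 = 0.00732
  Condition Epsilon: 0.09 × 0.362 = 0.03258
  Condition Alpha: 0.095 × 0.006 = 0.00057
  Condition Beta: 0.175 × 0.03 = 0.00525
  Condition Gamma: 0.53 × 0.03 = 0.0159
  Condition Delta: 0.05 × 0.03 = 0.0015
Total = 0.06312.
P(Condition Zeta | elevated) = 0.00732/0.06312 ≈ 0.116
P(Condition Epsilon | elevated) = 0.03258/0.06312 ≈ 0.516
P(Condition Alpha | elevated) = 0.00057/0.06312 ≈ 0.009
P(Condition Beta | elevated) = 0.00525/0.06312 ≈ 0.083
P(Condition Gamma | elevated) = 0.0159/0.06312 ≈ 0.252
P(Condition Delta | elevated) = 0.0015/0.06312 ≈ 0.024

Condition Zeta 0.116, Condition Epsilon 0.516, Condition Alpha 0.009, Condition Beta 0.083, Condition Gamma 0.252, Condition Delta 0.024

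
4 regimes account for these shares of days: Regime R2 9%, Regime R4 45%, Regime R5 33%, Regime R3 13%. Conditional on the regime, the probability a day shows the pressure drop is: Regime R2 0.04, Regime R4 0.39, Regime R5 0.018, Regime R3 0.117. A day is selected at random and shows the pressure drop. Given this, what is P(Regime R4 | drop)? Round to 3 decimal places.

0.876

By Bayes' rule, posterior ∝ prior × likelihood:
  Regime R2: 0.09 × 0.04 = 0.0036
  Regime R4: 0.45 × 0.39 = 0.1755
  Regime R5: 0.33 × 0.018 = 0.00594
  Regime R3: 0.13 × 0.117 = 0.01521
Sum = 0.20025.
P(Regime R4 | evidence) = 0.1755 / 0.20025 ≈ 0.876.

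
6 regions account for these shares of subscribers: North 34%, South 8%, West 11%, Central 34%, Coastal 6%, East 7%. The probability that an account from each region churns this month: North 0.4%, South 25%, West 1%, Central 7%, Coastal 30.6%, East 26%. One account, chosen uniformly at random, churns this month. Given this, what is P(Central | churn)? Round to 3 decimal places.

0.287

Unnormalized posteriors (prior × likelihood):
  North: 0.34 × 0.004 = 0.00136
  South: 0.08 × 0.25 = 0.02
  West: 0.11 × 0.01 = 0.0011
  Central: 0.34 × 0.07 = 0.0238
  Coastal: 0.06 × 0.306 = 0.01836
  East: 0.07 × 0.26 = 0.0182
Total = 0.08282.
P(Central | evidence) = 0.0238 / 0.08282 ≈ 0.287.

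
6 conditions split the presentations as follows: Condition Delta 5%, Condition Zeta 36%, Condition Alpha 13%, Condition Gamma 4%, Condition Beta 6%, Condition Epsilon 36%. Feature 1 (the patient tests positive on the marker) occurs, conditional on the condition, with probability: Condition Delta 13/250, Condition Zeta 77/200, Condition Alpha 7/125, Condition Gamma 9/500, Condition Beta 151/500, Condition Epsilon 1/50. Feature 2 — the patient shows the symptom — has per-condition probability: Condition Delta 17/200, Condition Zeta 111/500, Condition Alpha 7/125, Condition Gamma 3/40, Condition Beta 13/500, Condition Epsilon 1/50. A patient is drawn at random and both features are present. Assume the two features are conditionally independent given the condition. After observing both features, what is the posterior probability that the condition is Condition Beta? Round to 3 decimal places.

0.015

Prior × likelihood for each hypothesis:
  Condition Delta: 0.05 × 0.052 × 0.085 = 0.000221
  Condition Zeta: 0.36 × 0.385 × 0.222 = 0.0307692
  Condition Alpha: 0.13 × 0.056 × 0.056 = 0.00040768
  Condition Gamma: 0.04 × 0.018 × 0.075 = 0.000054
  Condition Beta: 0.06 × 0.302 × 0.026 = 0.00047112
  Condition Epsilon: 0.36 × 0.02 × 0.02 = 0.000144
Sum = 0.032067.
P(Condition Beta | evidence) = 0.00047112 / 0.032067 ≈ 0.015.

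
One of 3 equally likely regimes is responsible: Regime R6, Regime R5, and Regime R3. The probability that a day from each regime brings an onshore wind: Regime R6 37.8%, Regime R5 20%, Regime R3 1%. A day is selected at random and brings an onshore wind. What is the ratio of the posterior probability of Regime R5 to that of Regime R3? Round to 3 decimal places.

20.000

With a uniform prior (1/3 each), posterior ∝ likelihood:
  Regime R6: 0.378
  Regime R5: 0.2
  Regime R3: 0.01
Sum = 0.588.
The ratio is 0.2 / 0.01 (the normalizer cancels) = 20.000.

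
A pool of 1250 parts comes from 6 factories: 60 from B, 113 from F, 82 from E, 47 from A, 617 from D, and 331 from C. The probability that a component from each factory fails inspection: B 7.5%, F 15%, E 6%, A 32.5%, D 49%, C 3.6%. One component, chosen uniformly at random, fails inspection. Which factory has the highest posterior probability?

D

Prior × likelihood for each hypothesis:
  B: 0.048 × 0.075 = 0.0036
  F: 0.0904 × 0.15 = 0.01356
  E: 0.0656 × 0.06 = 0.003936
  A: 0.0376 × 0.325 = 0.01222
  D: 0.4936 × 0.49 = 0.241864
  C: 0.2648 × 0.036 = 0.0095328
Total = 0.2847128.
Largest term belongs to D, so D is most probable.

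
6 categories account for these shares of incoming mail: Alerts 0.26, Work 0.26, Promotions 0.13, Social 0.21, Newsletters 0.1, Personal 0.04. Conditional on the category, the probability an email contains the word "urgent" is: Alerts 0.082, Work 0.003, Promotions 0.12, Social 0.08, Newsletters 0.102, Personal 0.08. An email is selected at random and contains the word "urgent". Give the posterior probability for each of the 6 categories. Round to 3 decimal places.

Prior × likelihood for each hypothesis:
  Alerts: 0.26 × 0.082 = 0.02132
  Work: 0.26 × 0.003 = 0.00078
  Promotions: 0.13 × 0.12 = 0.0156
  Social: 0.21 × 0.08 = 0.0168
  Newsletters: 0.1 × 0.102 = 0.0102
  Personal: 0.04 × 0.08 = 0.0032
Sum = 0.0679.
P(Alerts | urgent-flag) = 0.02132/0.0679 ≈ 0.314
P(Work | urgent-flag) = 0.00078/0.0679 ≈ 0.011
P(Promotions | urgent-flag) = 0.0156/0.0679 ≈ 0.230
P(Social | urgent-flag) = 0.0168/0.0679 ≈ 0.247
P(Newsletters | urgent-flag) = 0.0102/0.0679 ≈ 0.150
P(Personal | urgent-flag) = 0.0032/0.0679 ≈ 0.047

Alerts 0.314, Work 0.011, Promotions 0.230, Social 0.247, Newsletters 0.150, Personal 0.047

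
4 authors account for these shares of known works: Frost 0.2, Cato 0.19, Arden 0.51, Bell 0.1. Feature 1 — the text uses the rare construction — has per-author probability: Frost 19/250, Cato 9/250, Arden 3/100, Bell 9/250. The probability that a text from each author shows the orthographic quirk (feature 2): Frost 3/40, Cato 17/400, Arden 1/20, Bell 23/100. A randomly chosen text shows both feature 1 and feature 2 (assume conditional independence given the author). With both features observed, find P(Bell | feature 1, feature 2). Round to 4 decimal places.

Compute prior × likelihood for every hypothesis:
  Frost: 0.2 × 0.076 × 0.075 = 0.00114
  Cato: 0.19 × 0.036 × 0.0425 = 0.0002907
  Arden: 0.51 × 0.03 × 0.05 = 0.000765
  Bell: 0.1 × 0.036 × 0.23 = 0.000828
Normalizing constant = 0.0030237.
P(Bell | evidence) = 0.000828 / 0.0030237 ≈ 0.2738.

0.2738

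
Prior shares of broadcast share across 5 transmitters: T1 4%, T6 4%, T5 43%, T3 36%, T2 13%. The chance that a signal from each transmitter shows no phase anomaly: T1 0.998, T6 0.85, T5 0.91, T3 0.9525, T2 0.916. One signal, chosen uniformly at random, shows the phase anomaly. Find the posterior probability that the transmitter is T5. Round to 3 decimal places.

0.532

Taking complements, P(anomaly | each) = T1 0.002, T6 0.15, T5 0.09, T3 0.0475, T2 0.084.
Compute prior × likelihood for every hypothesis:
  T1: 0.04 × 0.002 = 0.00008
  T6: 0.04 × 0.15 = 0.006
  T5: 0.43 × 0.09 = 0.0387
  T3: 0.36 × 0.0475 = 0.0171
  T2: 0.13 × 0.084 = 0.01092
Normalizing constant = 0.0728.
P(T5 | evidence) = 0.0387 / 0.0728 ≈ 0.532.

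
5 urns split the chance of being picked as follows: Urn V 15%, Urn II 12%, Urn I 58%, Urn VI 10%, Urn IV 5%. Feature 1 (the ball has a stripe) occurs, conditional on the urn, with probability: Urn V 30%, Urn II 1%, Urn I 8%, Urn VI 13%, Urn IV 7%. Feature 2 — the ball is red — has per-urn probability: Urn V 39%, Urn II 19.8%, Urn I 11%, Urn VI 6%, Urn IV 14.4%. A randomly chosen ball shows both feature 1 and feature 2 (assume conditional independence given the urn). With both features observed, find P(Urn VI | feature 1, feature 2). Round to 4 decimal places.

0.0323

Compute prior × likelihood for every hypothesis:
  Urn V: 0.15 × 0.3 × 0.39 = 0.01755
  Urn II: 0.12 × 0.01 × 0.198 = 0.0002376
  Urn I: 0.58 × 0.08 × 0.11 = 0.005104
  Urn VI: 0.1 × 0.13 × 0.06 = 0.00078
  Urn IV: 0.05 × 0.07 × 0.144 = 0.000504
Sum = 0.0241756.
P(Urn VI | evidence) = 0.00078 / 0.0241756 ≈ 0.0323.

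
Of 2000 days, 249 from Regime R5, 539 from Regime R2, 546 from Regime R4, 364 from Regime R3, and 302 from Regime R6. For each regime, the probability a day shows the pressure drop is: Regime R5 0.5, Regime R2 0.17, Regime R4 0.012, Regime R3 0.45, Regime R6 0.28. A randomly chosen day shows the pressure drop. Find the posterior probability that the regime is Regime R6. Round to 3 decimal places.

0.180

By Bayes' rule, posterior ∝ prior × likelihood:
  Regime R5: 0.1245 × 0.5 = 0.06225
  Regime R2: 0.2695 × 0.17 = 0.045815
  Regime R4: 0.273 × 0.012 = 0.003276
  Regime R3: 0.182 × 0.45 = 0.0819
  Regime R6: 0.151 × 0.28 = 0.04228
Sum = 0.235521.
P(Regime R6 | evidence) = 0.04228 / 0.235521 ≈ 0.180.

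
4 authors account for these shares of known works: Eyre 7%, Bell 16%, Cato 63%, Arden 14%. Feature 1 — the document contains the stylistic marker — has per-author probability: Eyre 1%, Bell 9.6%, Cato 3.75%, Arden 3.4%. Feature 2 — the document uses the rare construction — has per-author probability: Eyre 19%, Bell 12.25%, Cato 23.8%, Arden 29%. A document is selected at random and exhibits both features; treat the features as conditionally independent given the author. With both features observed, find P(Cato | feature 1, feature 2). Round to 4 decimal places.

Prior × likelihood for each hypothesis:
  Eyre: 0.07 × 0.01 × 0.19 = 0.000133
  Bell: 0.16 × 0.096 × 0.1225 = 0.0018816
  Cato: 0.63 × 0.0375 × 0.238 = 0.00562275
  Arden: 0.14 × 0.034 × 0.29 = 0.0013804
Total = 0.00901775.
P(Cato | evidence) = 0.00562275 / 0.00901775 ≈ 0.6235.

0.6235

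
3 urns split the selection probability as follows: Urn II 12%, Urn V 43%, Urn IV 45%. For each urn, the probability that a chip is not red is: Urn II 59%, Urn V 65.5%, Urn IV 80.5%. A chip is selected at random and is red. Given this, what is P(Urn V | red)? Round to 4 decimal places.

Taking complements, P(red | each) = Urn II 0.41, Urn V 0.345, Urn IV 0.195.
Compute prior × likelihood for every hypothesis:
  Urn II: 0.12 × 0.41 = 0.0492
  Urn V: 0.43 × 0.345 = 0.14835
  Urn IV: 0.45 × 0.195 = 0.08775
Total = 0.2853.
P(Urn V | evidence) = 0.14835 / 0.2853 ≈ 0.5200.

0.5200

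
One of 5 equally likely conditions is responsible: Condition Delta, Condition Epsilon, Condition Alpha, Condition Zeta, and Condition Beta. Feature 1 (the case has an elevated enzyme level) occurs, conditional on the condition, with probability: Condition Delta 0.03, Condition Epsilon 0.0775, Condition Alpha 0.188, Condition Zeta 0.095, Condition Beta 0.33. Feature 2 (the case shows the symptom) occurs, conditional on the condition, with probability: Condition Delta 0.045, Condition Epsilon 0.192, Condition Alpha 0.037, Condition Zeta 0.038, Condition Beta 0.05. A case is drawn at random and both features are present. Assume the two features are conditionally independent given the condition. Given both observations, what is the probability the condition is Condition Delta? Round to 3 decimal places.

0.031

Since the prior is uniform, the posterior is proportional to the likelihood:
  Condition Delta: 0.03 × 0.045 = 0.00135
  Condition Epsilon: 0.0775 × 0.192 = 0.01488
  Condition Alpha: 0.188 × 0.037 = 0.006956
  Condition Zeta: 0.095 × 0.038 = 0.00361
  Condition Beta: 0.33 × 0.05 = 0.0165
Normalizing constant = 0.043296.
P(Condition Delta | evidence) = 0.00135 / 0.043296 ≈ 0.031.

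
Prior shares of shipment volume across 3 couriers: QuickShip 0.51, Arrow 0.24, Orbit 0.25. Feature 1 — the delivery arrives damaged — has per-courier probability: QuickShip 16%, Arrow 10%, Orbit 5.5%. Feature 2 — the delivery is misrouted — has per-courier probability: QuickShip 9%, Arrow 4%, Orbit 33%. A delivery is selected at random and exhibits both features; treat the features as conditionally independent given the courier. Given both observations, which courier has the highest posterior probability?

Unnormalized posteriors (prior × likelihood):
  QuickShip: 0.51 × 0.16 × 0.09 = 0.007344
  Arrow: 0.24 × 0.1 × 0.04 = 0.00096
  Orbit: 0.25 × 0.055 × 0.33 = 0.0045375
Total = 0.0128415.
Largest term belongs to QuickShip, so QuickShip is most probable.

QuickShip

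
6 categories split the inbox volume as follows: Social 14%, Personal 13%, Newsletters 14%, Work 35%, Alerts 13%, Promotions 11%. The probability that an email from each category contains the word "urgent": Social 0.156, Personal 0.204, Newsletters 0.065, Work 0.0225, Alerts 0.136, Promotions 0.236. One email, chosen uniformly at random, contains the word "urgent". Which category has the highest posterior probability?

Personal

Unnormalized posteriors (prior × likelihood):
  Social: 0.14 × 0.156 = 0.02184
  Personal: 0.13 × 0.204 = 0.02652
  Newsletters: 0.14 × 0.065 = 0.0091
  Work: 0.35 × 0.0225 = 0.007875
  Alerts: 0.13 × 0.136 = 0.01768
  Promotions: 0.11 × 0.236 = 0.02596
Sum = 0.108975.
Largest term belongs to Personal, so Personal is most probable.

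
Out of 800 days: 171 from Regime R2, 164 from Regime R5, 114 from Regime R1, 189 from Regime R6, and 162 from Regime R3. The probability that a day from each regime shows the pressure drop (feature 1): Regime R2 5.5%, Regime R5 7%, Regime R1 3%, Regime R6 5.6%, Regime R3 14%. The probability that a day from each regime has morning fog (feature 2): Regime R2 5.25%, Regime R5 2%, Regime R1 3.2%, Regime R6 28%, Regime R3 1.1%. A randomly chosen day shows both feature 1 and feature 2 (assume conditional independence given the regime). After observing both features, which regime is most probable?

Unnormalized posteriors (prior × likelihood):
  Regime R2: 0.21375 × 0.055 × 0.0525 = 0.000617203125
  Regime R5: 0.205 × 0.07 × 0.02 = 0.000287
  Regime R1: 0.1425 × 0.03 × 0.032 = 0.0001368
  Regime R6: 0.23625 × 0.056 × 0.28 = 0.0037044
  Regime R3: 0.2025 × 0.14 × 0.011 = 0.00031185
Normalizing constant = 0.005057253125.
Largest term belongs to Regime R6, so Regime R6 is most probable.

Regime R6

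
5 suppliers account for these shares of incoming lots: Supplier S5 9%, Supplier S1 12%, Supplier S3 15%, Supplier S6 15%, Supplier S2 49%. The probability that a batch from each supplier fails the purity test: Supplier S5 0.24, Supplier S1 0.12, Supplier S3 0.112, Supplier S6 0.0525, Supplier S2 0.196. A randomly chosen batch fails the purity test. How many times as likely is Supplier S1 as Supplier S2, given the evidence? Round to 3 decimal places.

0.150

By Bayes' rule, posterior ∝ prior × likelihood:
  Supplier S5: 0.09 × 0.24 = 0.0216
  Supplier S1: 0.12 × 0.12 = 0.0144
  Supplier S3: 0.15 × 0.112 = 0.0168
  Supplier S6: 0.15 × 0.0525 = 0.007875
  Supplier S2: 0.49 × 0.196 = 0.09604
Sum = 0.156715.
The ratio is 0.0144 / 0.09604 (the normalizer cancels) = 0.150.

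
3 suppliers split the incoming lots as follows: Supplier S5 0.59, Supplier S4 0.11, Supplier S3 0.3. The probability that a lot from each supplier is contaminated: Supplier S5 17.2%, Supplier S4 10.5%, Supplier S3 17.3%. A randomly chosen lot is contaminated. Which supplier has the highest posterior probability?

Supplier S5

Prior × likelihood for each hypothesis:
  Supplier S5: 0.59 × 0.172 = 0.10148
  Supplier S4: 0.11 × 0.105 = 0.01155
  Supplier S3: 0.3 × 0.173 = 0.0519
Sum = 0.16493.
Largest term belongs to Supplier S5, so Supplier S5 is most probable.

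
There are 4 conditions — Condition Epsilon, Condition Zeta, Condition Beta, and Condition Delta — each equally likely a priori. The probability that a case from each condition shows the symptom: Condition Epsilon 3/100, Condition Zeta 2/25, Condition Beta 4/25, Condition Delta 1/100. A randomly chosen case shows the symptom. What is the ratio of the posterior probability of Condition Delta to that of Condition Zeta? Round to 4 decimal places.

0.1250

Since the prior is uniform, the posterior is proportional to the likelihood:
  Condition Epsilon: 0.03
  Condition Zeta: 0.08
  Condition Beta: 0.16
  Condition Delta: 0.01
Total = 0.28.
The ratio is 0.01 / 0.08 (the normalizer cancels) = 0.1250.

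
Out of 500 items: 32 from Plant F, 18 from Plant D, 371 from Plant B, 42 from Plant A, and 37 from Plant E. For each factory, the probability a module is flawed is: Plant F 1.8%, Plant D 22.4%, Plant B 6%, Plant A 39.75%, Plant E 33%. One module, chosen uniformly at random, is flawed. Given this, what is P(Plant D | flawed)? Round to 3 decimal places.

Prior × likelihood for each hypothesis:
  Plant F: 0.064 × 0.018 = 0.001152
  Plant D: 0.036 × 0.224 = 0.008064
  Plant B: 0.742 × 0.06 = 0.04452
  Plant A: 0.084 × 0.3975 = 0.03339
  Plant E: 0.074 × 0.33 = 0.02442
Normalizing constant = 0.111546.
P(Plant D | evidence) = 0.008064 / 0.111546 ≈ 0.072.

0.072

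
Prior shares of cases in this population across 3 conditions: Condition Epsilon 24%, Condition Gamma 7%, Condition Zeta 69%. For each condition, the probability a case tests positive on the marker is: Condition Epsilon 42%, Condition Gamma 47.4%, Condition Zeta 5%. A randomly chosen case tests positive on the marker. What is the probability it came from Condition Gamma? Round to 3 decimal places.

0.197

Compute prior × likelihood for every hypothesis:
  Condition Epsilon: 0.24 × 0.42 = 0.1008
  Condition Gamma: 0.07 × 0.474 = 0.03318
  Condition Zeta: 0.69 × 0.05 = 0.0345
Total = 0.16848.
P(Condition Gamma | evidence) = 0.03318 / 0.16848 ≈ 0.197.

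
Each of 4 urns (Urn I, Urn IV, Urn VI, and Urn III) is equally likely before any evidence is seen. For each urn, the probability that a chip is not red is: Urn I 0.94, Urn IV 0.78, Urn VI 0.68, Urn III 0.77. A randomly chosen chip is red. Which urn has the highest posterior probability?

Urn VI

Taking complements, P(red | each) = Urn I 0.06, Urn IV 0.22, Urn VI 0.32, Urn III 0.23.
With a uniform prior (1/4 each), posterior ∝ likelihood:
  Urn I: 0.06
  Urn IV: 0.22
  Urn VI: 0.32
  Urn III: 0.23
Total = 0.83.
Largest term belongs to Urn VI, so Urn VI is most probable.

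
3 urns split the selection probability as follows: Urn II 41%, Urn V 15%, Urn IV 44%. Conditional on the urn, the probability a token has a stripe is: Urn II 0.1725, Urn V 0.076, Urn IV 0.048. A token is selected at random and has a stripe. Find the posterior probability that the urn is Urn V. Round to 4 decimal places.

0.1104

Prior × likelihood for each hypothesis:
  Urn II: 0.41 × 0.1725 = 0.070725
  Urn V: 0.15 × 0.076 = 0.0114
  Urn IV: 0.44 × 0.048 = 0.02112
Normalizing constant = 0.103245.
P(Urn V | evidence) = 0.0114 / 0.103245 ≈ 0.1104.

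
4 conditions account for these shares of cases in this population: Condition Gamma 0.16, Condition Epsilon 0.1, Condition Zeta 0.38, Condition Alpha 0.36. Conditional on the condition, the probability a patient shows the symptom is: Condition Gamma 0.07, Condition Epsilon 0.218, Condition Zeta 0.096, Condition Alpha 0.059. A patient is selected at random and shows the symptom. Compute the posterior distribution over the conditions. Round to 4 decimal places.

Condition Gamma 0.1235, Condition Epsilon 0.2403, Condition Zeta 0.4021, Condition Alpha 0.2341

By Bayes' rule, posterior ∝ prior × likelihood:
  Condition Gamma: 0.16 × 0.07 = 0.0112
  Condition Epsilon: 0.1 × 0.218 = 0.0218
  Condition Zeta: 0.38 × 0.096 = 0.03648
  Condition Alpha: 0.36 × 0.059 = 0.02124
Total = 0.09072.
P(Condition Gamma | symptomatic) = 0.0112/0.09072 ≈ 0.1235
P(Condition Epsilon | symptomatic) = 0.0218/0.09072 ≈ 0.2403
P(Condition Zeta | symptomatic) = 0.03648/0.09072 ≈ 0.4021
P(Condition Alpha | symptomatic) = 0.02124/0.09072 ≈ 0.2341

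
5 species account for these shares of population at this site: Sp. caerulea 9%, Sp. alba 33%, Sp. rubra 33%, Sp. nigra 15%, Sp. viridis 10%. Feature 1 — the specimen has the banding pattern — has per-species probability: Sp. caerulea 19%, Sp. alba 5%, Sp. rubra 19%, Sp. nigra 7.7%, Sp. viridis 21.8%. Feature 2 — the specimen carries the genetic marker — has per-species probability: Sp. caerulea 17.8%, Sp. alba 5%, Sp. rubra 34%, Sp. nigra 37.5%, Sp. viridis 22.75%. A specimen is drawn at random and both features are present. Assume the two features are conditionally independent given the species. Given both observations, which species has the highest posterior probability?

Sp. rubra

By Bayes' rule, posterior ∝ prior × likelihood:
  Sp. caerulea: 0.09 × 0.19 × 0.178 = 0.0030438
  Sp. alba: 0.33 × 0.05 × 0.05 = 0.000825
  Sp. rubra: 0.33 × 0.19 × 0.34 = 0.021318
  Sp. nigra: 0.15 × 0.077 × 0.375 = 0.00433125
  Sp. viridis: 0.1 × 0.218 × 0.2275 = 0.0049595
Sum = 0.03447755.
Largest term belongs to Sp. rubra, so Sp. rubra is most probable.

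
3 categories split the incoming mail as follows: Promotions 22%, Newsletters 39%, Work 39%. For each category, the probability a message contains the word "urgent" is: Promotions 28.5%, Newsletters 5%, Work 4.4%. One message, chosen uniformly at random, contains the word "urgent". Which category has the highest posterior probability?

Promotions

Unnormalized posteriors (prior × likelihood):
  Promotions: 0.22 × 0.285 = 0.0627
  Newsletters: 0.39 × 0.05 = 0.0195
  Work: 0.39 × 0.044 = 0.01716
Total = 0.09936.
Largest term belongs to Promotions, so Promotions is most probable.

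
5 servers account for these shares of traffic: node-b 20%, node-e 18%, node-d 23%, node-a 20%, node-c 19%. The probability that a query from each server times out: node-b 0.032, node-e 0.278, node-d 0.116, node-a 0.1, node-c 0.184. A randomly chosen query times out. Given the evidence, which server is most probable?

Unnormalized posteriors (prior × likelihood):
  node-b: 0.2 × 0.032 = 0.0064
  node-e: 0.18 × 0.278 = 0.05004
  node-d: 0.23 × 0.116 = 0.02668
  node-a: 0.2 × 0.1 = 0.02
  node-c: 0.19 × 0.184 = 0.03496
Normalizing constant = 0.13808.
Largest term belongs to node-e, so node-e is most probable.

node-e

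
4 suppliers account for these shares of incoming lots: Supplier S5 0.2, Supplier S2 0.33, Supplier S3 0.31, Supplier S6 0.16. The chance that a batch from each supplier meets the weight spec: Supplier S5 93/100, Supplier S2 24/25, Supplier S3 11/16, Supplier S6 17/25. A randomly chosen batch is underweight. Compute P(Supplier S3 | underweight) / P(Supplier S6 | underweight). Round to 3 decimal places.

Taking complements, P(underweight | each) = Supplier S5 0.07, Supplier S2 0.04, Supplier S3 0.3125, Supplier S6 0.32.
Prior × likelihood for each hypothesis:
  Supplier S5: 0.2 × 0.07 = 0.014
  Supplier S2: 0.33 × 0.04 = 0.0132
  Supplier S3: 0.31 × 0.3125 = 0.096875
  Supplier S6: 0.16 × 0.32 = 0.0512
Normalizing constant = 0.175275.
The ratio is 0.096875 / 0.0512 (the normalizer cancels) = 1.892.

1.892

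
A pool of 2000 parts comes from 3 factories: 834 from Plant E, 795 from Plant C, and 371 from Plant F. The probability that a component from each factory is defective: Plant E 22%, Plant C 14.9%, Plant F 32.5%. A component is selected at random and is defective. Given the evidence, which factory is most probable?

Unnormalized posteriors (prior × likelihood):
  Plant E: 0.417 × 0.22 = 0.09174
  Plant C: 0.3975 × 0.149 = 0.0592275
  Plant F: 0.1855 × 0.325 = 0.0602875
Normalizing constant = 0.211255.
Largest term belongs to Plant E, so Plant E is most probable.

Plant E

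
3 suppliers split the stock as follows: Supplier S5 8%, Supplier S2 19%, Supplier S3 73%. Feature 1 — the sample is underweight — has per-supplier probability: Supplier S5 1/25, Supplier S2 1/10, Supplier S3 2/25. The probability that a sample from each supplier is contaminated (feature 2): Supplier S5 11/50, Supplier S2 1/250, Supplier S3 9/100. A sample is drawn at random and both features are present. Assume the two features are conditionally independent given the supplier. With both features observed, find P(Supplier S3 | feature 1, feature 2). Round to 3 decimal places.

0.871

By Bayes' rule, posterior ∝ prior × likelihood:
  Supplier S5: 0.08 × 0.04 × 0.22 = 0.000704
  Supplier S2: 0.19 × 0.1 × 0.004 = 0.000076
  Supplier S3: 0.73 × 0.08 × 0.09 = 0.005256
Normalizing constant = 0.006036.
P(Supplier S3 | evidence) = 0.005256 / 0.006036 ≈ 0.871.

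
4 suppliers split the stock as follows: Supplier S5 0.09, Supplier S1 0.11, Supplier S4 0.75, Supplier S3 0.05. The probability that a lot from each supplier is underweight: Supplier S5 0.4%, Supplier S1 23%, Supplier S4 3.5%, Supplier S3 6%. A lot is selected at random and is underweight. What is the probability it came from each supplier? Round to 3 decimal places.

Supplier S5 0.007, Supplier S1 0.461, Supplier S4 0.478, Supplier S3 0.055

Unnormalized posteriors (prior × likelihood):
  Supplier S5: 0.09 × 0.004 = 0.00036
  Supplier S1: 0.11 × 0.23 = 0.0253
  Supplier S4: 0.75 × 0.035 = 0.02625
  Supplier S3: 0.05 × 0.06 = 0.003
Sum = 0.05491.
P(Supplier S5 | underweight) = 0.00036/0.05491 ≈ 0.007
P(Supplier S1 | underweight) = 0.0253/0.05491 ≈ 0.461
P(Supplier S4 | underweight) = 0.02625/0.05491 ≈ 0.478
P(Supplier S3 | underweight) = 0.003/0.05491 ≈ 0.055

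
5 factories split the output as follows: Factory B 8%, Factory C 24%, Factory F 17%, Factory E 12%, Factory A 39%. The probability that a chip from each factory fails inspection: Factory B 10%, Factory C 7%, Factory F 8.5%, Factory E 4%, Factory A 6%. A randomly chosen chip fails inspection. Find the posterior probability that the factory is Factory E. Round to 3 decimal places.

0.071

Prior × likelihood for each hypothesis:
  Factory B: 0.08 × 0.1 = 0.008
  Factory C: 0.24 × 0.07 = 0.0168
  Factory F: 0.17 × 0.085 = 0.01445
  Factory E: 0.12 × 0.04 = 0.0048
  Factory A: 0.39 × 0.06 = 0.0234
Total = 0.06745.
P(Factory E | evidence) = 0.0048 / 0.06745 ≈ 0.071.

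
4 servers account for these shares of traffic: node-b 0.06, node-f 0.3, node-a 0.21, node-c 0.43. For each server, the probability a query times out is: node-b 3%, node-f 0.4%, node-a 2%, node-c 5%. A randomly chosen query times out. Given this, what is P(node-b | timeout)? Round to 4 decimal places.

By Bayes' rule, posterior ∝ prior × likelihood:
  node-b: 0.06 × 0.03 = 0.0018
  node-f: 0.3 × 0.004 = 0.0012
  node-a: 0.21 × 0.02 = 0.0042
  node-c: 0.43 × 0.05 = 0.0215
Total = 0.0287.
P(node-b | evidence) = 0.0018 / 0.0287 ≈ 0.0627.

0.0627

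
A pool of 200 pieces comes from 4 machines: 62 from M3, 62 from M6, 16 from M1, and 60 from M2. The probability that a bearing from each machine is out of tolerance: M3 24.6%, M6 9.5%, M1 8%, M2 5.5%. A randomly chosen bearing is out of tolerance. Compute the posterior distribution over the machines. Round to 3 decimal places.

Compute prior × likelihood for every hypothesis:
  M3: 0.31 × 0.246 = 0.07626
  M6: 0.31 × 0.095 = 0.02945
  M1: 0.08 × 0.08 = 0.0064
  M2: 0.3 × 0.055 = 0.0165
Normalizing constant = 0.12861.
P(M3 | oversize) = 0.07626/0.12861 ≈ 0.593
P(M6 | oversize) = 0.02945/0.12861 ≈ 0.229
P(M1 | oversize) = 0.0064/0.12861 ≈ 0.050
P(M2 | oversize) = 0.0165/0.12861 ≈ 0.128

M3 0.593, M6 0.229, M1 0.050, M2 0.128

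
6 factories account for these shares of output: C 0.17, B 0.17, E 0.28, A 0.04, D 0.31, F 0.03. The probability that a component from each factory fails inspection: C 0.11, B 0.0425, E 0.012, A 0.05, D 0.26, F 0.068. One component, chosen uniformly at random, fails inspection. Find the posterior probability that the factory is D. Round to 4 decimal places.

Unnormalized posteriors (prior × likelihood):
  C: 0.17 × 0.11 = 0.0187
  B: 0.17 × 0.0425 = 0.007225
  E: 0.28 × 0.012 = 0.00336
  A: 0.04 × 0.05 = 0.002
  D: 0.31 × 0.26 = 0.0806
  F: 0.03 × 0.068 = 0.00204
Total = 0.113925.
P(D | evidence) = 0.0806 / 0.113925 ≈ 0.7075.

0.7075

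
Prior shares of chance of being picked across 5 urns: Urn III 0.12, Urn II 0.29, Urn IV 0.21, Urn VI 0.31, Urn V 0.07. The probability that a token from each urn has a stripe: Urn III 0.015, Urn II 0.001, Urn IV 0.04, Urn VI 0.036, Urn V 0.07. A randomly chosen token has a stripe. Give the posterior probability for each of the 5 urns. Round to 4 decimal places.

Unnormalized posteriors (prior × likelihood):
  Urn III: 0.12 × 0.015 = 0.0018
  Urn II: 0.29 × 0.001 = 0.00029
  Urn IV: 0.21 × 0.04 = 0.0084
  Urn VI: 0.31 × 0.036 = 0.01116
  Urn V: 0.07 × 0.07 = 0.0049
Total = 0.02655.
P(Urn III | striped) = 0.0018/0.02655 ≈ 0.0678
P(Urn II | striped) = 0.00029/0.02655 ≈ 0.0109
P(Urn IV | striped) = 0.0084/0.02655 ≈ 0.3164
P(Urn VI | striped) = 0.01116/0.02655 ≈ 0.4203
P(Urn V | striped) = 0.0049/0.02655 ≈ 0.1846

Urn III 0.0678, Urn II 0.0109, Urn IV 0.3164, Urn VI 0.4203, Urn V 0.1846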